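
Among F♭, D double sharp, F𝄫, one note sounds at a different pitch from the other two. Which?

Fbb

In 12-tone equal temperament, enharmonic equivalents share a pitch class. Fb is pitch class 4; D## is pitch class 4; Fbb is pitch class 3.
Fb and D## share pitch class 4, while Fbb is pitch class 3.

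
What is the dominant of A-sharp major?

The A# major scale runs A# B# C## D# E# F## G##.
Degree 5 is E#.

E#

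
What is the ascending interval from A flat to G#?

augmented seventh

Counting letters A–B–C–D–E–F–G gives a seventh.
Ab→G# = 12 semitones, 1 wider than the major seventh (11), so augmented.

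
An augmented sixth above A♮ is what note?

F##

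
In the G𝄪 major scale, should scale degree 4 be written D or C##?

C##

Each scale degree takes a distinct letter name. Degree 4 of a scale on G must use the letter C.
C## and D are enharmonically the same pitch, but only C## uses the letter C, so it is the correct spelling here.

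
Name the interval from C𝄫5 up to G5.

The letter names run C→G, a span of 4 letter steps, so the interval is some kind of fifth.
Cbb to G is 9 semitones. A perfect fifth is 7, so 9 makes it doubly augmented.

doubly augmented fifth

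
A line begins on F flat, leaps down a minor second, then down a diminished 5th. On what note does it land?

A

A minor second down from Fb is Eb (letter E, 1 semitone down).
A diminished fifth down from Eb is A (letter A, 6 semitones down).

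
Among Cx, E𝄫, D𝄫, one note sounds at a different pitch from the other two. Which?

Dbb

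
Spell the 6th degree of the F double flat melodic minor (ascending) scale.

Dbb

Degree 6 takes the letter 5 steps above F, which is D.
In melodic minor (ascending), degree 6 sits 9 semitones above the tonic. Fbb + 9 semitones is pitch class 0, spelled on D as Dbb.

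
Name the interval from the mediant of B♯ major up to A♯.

The mediant of B# major is D##.
D## up to A#: letters D→A make it a fifth; 6 semitones makes it diminished.

diminished fifth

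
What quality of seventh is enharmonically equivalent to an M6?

diminished

A major sixth spans 9 semitones.
A seventh spanning 9 semitones is diminished (the major seventh is 11).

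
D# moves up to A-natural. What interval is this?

Counting letters D–E–F–G–A gives a fifth.
D#→A = 6 semitones, 1 narrower than the perfect fifth (7), so diminished.

diminished fifth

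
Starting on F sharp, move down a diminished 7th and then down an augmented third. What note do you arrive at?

A diminished seventh down from F# is G## (letter G, 9 semitones down).
An augmented third down from G## is E (letter E, 5 semitones down).

E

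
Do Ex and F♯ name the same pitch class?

E## = pitch class 6 and F# = pitch class 6 — the same pitch class, so they are enharmonic equivalents.

Yes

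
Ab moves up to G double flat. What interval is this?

Counting letters A–B–C–D–E–F–G gives a seventh.
Ab→Gbb = 9 semitones, 2 narrower than the major seventh (11), so diminished.

diminished seventh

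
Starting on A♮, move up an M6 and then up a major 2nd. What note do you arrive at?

G#

A major sixth up from A is F# (letter F, 9 semitones up).
A major second up from F# is G# (letter G, 2 semitones up).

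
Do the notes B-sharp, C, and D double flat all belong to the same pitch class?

B# is pitch class 0; C is pitch class 0; Dbb is pitch class 0.
All spellings map to pitch class 0, so they are enharmonically equivalent.

Yes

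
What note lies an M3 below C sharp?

C down a major third is Ab, so the target letter is A.
From C#, a major third is 4 semitones down: A.

A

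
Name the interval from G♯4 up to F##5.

major seventh

Counting letters G–A–B–C–D–E–F gives a seventh.
G#→F## = 11 semitones, exactly the major seventh.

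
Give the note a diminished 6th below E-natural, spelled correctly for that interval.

G##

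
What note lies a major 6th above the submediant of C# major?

The submediant of C# major is A#.
A major sixth (9 semitones) above A# lands on the letter F, giving F##.

F##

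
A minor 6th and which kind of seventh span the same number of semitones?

doubly diminished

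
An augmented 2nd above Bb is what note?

C#

A second above B lands on the letter C.
An augmented second spans 3 semitones, so Bb moves to pitch class 1. On the letter C that is C#.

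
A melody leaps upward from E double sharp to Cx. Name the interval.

The letter names run E→C, a span of 5 letter steps, so the interval is some kind of sixth.
E## to C## is 8 semitones. A major sixth is 9, so 8 makes it minor.

minor sixth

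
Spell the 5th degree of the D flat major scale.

Ab

The Db major scale runs Db Eb F Gb Ab Bb C.
Degree 5 is Ab.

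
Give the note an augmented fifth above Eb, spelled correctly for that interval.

A fifth above E lands on the letter B.
An augmented fifth spans 8 semitones, so Eb moves to pitch class 11. On the letter B that is B.

B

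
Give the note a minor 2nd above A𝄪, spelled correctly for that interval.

B#

A second above A lands on the letter B.
A minor second spans 1 semitone, so A## moves to pitch class 0. On the letter B that is B#.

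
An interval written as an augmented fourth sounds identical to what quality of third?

doubly augmented

An augmented fourth spans 6 semitones.
A third spanning 6 semitones is doubly augmented (the major third is 4).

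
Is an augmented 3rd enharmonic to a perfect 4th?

Yes

An augmented third spans 5 semitones; a perfect fourth spans 5.
They are enharmonically equivalent.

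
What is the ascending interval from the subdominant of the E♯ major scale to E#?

perfect fifth

The subdominant of E# major is A#.
A# up to E#: letters A→E make it a fifth; 7 semitones makes it perfect.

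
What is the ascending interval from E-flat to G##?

The letter names run E→G, a span of 2 letter steps, so the interval is some kind of third.
Eb to G## is 6 semitones. A major third is 4, so 6 makes it doubly augmented.

doubly augmented third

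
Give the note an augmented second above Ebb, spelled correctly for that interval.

F

A second above E lands on the letter F.
An augmented second spans 3 semitones, so Ebb moves to pitch class 5. On the letter F that is F.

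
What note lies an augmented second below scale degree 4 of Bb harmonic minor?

Dbb

Scale degree 4 of Bb harmonic minor is Eb.
An augmented second (3 semitones) below Eb lands on the letter D, giving Dbb.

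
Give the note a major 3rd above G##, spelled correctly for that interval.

B##

G up a major third is B, so the target letter is B.
From G##, a major third is 4 semitones up: B##.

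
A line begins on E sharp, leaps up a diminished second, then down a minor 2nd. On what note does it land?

A diminished second up from E# is F (letter F, 0 semitones up).
A minor second down from F is E (letter E, 1 semitone down).

E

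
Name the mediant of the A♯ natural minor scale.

C#

Degree 3 takes the letter 2 steps above A, which is C.
In natural minor, degree 3 sits 3 semitones above the tonic. A# + 3 semitones is pitch class 1, spelled on C as C#.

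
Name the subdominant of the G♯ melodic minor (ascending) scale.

The G# melodic minor (ascending) scale runs G# A# B C# D# E# F##.
Degree 4 is C#.

C#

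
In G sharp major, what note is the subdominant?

C#

Degree 4 takes the letter 3 steps above G, which is C.
In major, degree 4 sits 5 semitones above the tonic. G# + 5 semitones is pitch class 1, spelled on C as C#.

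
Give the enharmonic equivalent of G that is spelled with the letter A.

Abb

Plain A sits 2 semitones above G, so on the letter A the same pitch needs a double flat: Abb.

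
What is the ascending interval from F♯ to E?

Counting letters F–G–A–B–C–D–E gives a seventh.
F#→E = 10 semitones, 1 narrower than the major seventh (11), so minor.

minor seventh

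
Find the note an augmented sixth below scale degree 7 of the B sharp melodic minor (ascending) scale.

C#

Scale degree 7 of B# melodic minor (ascending) is A##.
An augmented sixth (10 semitones) below A## lands on the letter C, giving C#.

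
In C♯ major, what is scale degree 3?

E#

Degree 3 takes the letter 2 steps above C, which is E.
In major, degree 3 sits 4 semitones above the tonic. C# + 4 semitones is pitch class 5, spelled on E as E#.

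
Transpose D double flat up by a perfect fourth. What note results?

Gbb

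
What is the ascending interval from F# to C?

diminished fifth

Counting letters F–G–A–B–C gives a fifth.
F#→C = 6 semitones, 1 narrower than the perfect fifth (7), so diminished.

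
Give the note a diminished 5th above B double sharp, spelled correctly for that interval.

F##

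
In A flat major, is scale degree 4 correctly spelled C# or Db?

Each scale degree takes a distinct letter name. Degree 4 of a scale on A must use the letter D.
Db and C# are enharmonically the same pitch, but only Db uses the letter D, so it is the correct spelling here.

Db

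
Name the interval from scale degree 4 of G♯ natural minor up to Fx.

augmented fourth

Scale degree 4 of G# natural minor is C#.
C# up to F##: letters C→F make it a fourth; 6 semitones makes it augmented.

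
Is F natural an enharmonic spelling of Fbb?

No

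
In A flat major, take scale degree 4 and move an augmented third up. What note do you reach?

Scale degree 4 of Ab major is Db.
An augmented third (5 semitones) above Db lands on the letter F, giving F#.

F#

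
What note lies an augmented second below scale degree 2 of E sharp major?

Scale degree 2 of E# major is F##.
An augmented second (3 semitones) below F## lands on the letter E, giving E.

E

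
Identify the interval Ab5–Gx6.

The letter names run A→G, a span of 6 letter steps, so the interval is some kind of seventh.
Ab to G## is 13 semitones. A major seventh is 11, so 13 makes it doubly augmented.

doubly augmented seventh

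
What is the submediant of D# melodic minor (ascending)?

B#

Degree 6 takes the letter 5 steps above D, which is B.
In melodic minor (ascending), degree 6 sits 9 semitones above the tonic. D# + 9 semitones is pitch class 0, spelled on B as B#.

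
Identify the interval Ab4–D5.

augmented fourth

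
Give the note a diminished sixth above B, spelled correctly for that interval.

Gb

B up a major sixth is G#, so the target letter is G.
From B, a diminished sixth is 7 semitones up: Gb.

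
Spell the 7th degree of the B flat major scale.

The Bb major scale runs Bb C D Eb F G A.
Degree 7 is A.

A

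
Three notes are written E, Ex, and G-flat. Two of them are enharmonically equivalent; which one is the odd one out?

E

In 12-tone equal temperament, enharmonic equivalents share a pitch class. E is pitch class 4; E## is pitch class 6; Gb is pitch class 6.
E## and Gb share pitch class 6, while E is pitch class 4.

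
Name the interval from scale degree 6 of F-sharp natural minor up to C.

minor seventh

Scale degree 6 of F# natural minor is D.
D up to C: letters D→C make it a seventh; 10 semitones makes it minor.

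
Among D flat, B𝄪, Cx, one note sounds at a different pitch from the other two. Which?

C##

In 12-tone equal temperament, enharmonic equivalents share a pitch class. Db is pitch class 1; B## is pitch class 1; C## is pitch class 2.
Db and B## share pitch class 1, while C## is pitch class 2.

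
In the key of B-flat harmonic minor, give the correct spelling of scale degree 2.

The Bb harmonic minor scale runs Bb C Db Eb F Gb A.
Degree 2 is C.

C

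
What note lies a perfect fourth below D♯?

A fourth below D lands on the letter A.
A perfect fourth spans 5 semitones, so D# moves to pitch class 10. On the letter A that is A#.

A#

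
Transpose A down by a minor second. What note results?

A down a major second is G, so the target letter is G.
From A, a minor second is 1 semitone down: G#.

G#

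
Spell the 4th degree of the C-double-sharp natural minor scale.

F##

The C## natural minor scale runs C## D## E# F## G## A# B#.
Degree 4 is F##.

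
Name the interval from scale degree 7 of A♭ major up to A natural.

Scale degree 7 of Ab major is G.
G up to A: letters G→A make it a second; 2 semitones makes it major.

major second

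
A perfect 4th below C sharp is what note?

C down a perfect fourth is G, so the target letter is G.
From C#, a perfect fourth is 5 semitones down: G#.

G#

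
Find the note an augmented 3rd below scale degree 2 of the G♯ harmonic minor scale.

F

Scale degree 2 of G# harmonic minor is A#.
An augmented third (5 semitones) below A# lands on the letter F, giving F.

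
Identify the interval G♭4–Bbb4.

minor third

The letter names run G→B, a span of 2 letter steps, so the interval is some kind of third.
Gb to Bbb is 3 semitones. A major third is 4, so 3 makes it minor.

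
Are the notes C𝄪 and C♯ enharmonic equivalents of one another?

No

C## is pitch class 2; C# is pitch class 1.
The pitch classes differ (2 vs. 1), so they are not enharmonic equivalents.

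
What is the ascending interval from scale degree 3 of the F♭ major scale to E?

Scale degree 3 of Fb major is Ab.
Ab up to E: letters A→E make it a fifth; 8 semitones makes it augmented.

augmented fifth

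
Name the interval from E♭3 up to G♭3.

Counting letters E–F–G gives a third.
Eb→Gb = 3 semitones, 1 narrower than the major third (4), so minor.

minor third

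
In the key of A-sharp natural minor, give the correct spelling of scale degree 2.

The A# natural minor scale runs A# B# C# D# E# F# G#.
Degree 2 is B#.

B#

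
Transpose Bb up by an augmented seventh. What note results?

B up a major seventh is A#, so the target letter is A.
From Bb, an augmented seventh is 12 semitones up: A#.

A#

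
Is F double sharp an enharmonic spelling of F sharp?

F## is pitch class 7; F# is pitch class 6.
The pitch classes differ (7 vs. 6), so they are not enharmonic equivalents.

No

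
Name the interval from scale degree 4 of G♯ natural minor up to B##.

augmented seventh

Scale degree 4 of G# natural minor is C#.
C# up to B##: letters C→B make it a seventh; 12 semitones makes it augmented.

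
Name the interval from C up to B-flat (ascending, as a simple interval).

minor seventh

Counting letters C–D–E–F–G–A–B gives a seventh.
C→Bb = 10 semitones, 1 narrower than the major seventh (11), so minor.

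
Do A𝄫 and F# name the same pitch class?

No

Two spellings are enharmonically equivalent only if they share a pitch class.
Here Abb → 7, F# → 6; 6 ≠ 7, so they are not.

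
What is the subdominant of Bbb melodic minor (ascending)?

The Bbb melodic minor (ascending) scale runs Bbb Cb Dbb Ebb Fb Gb Ab.
Degree 4 is Ebb.

Ebb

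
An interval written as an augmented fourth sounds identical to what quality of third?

doubly augmented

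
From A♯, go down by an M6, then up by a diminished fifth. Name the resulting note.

A major sixth down from A# is C# (letter C, 9 semitones down).
A diminished fifth up from C# is G (letter G, 6 semitones up).

G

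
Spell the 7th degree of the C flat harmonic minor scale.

Bb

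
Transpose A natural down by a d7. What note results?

A seventh below A lands on the letter B.
A diminished seventh spans 9 semitones, so A moves to pitch class 0. On the letter B that is B#.

B#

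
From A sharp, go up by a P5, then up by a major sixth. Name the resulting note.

A perfect fifth up from A# is E# (letter E, 7 semitones up).
A major sixth up from E# is C## (letter C, 9 semitones up).

C##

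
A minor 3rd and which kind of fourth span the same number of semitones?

doubly diminished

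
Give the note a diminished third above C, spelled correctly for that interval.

Ebb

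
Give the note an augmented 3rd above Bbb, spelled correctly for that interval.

D

A third above B lands on the letter D.
An augmented third spans 5 semitones, so Bbb moves to pitch class 2. On the letter D that is D.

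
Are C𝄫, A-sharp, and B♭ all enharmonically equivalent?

Cbb is pitch class 10; A# is pitch class 10; Bb is pitch class 10.
All spellings map to pitch class 10, so they are enharmonically equivalent.

Yes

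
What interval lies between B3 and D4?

minor third

Counting letters B–C–D gives a third.
B→D = 3 semitones, 1 narrower than the major third (4), so minor.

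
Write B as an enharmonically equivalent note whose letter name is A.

A##

Plain A sits 2 semitones below B, so on the letter A the same pitch needs a double sharp: A##.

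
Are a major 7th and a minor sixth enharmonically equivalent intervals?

No

A major seventh spans 11 semitones; a minor sixth spans 8.
The spans differ, so they are not enharmonic equivalents.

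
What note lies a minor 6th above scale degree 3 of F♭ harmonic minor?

Scale degree 3 of Fb harmonic minor is Abb.
A minor sixth (8 semitones) above Abb lands on the letter F, giving Fbb.

Fbb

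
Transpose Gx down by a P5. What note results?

A fifth below G lands on the letter C.
A perfect fifth spans 7 semitones, so G## moves to pitch class 2. On the letter C that is C##.

C##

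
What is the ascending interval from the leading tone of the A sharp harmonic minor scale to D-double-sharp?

The leading tone of A# harmonic minor is G##.
G## up to D##: letters G→D make it a fifth; 7 semitones makes it perfect.

perfect fifth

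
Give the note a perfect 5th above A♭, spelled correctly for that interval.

Eb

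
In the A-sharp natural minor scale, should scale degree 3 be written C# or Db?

Each scale degree takes a distinct letter name. Degree 3 of a scale on A must use the letter C.
C# and Db are enharmonically the same pitch, but only C# uses the letter C, so it is the correct spelling here.

C#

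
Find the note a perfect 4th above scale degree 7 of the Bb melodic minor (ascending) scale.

D

Scale degree 7 of Bb melodic minor (ascending) is A.
A perfect fourth (5 semitones) above A lands on the letter D, giving D.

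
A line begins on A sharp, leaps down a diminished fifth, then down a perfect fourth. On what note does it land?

A##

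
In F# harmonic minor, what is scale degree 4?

B

Degree 4 takes the letter 3 steps above F, which is B.
In harmonic minor, degree 4 sits 5 semitones above the tonic. F# + 5 semitones is pitch class 11, spelled on B as B.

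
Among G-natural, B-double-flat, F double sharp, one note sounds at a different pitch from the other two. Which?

In 12-tone equal temperament, enharmonic equivalents share a pitch class. G is pitch class 7; Bbb is pitch class 9; F## is pitch class 7.
G and F## share pitch class 7, while Bbb is pitch class 9.

Bbb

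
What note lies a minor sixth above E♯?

C#

A sixth above E lands on the letter C.
A minor sixth spans 8 semitones, so E# moves to pitch class 1. On the letter C that is C#.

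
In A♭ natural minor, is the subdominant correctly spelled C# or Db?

Each scale degree takes a distinct letter name. Degree 4 of a scale on A must use the letter D.
Db and C# are enharmonically the same pitch, but only Db uses the letter D, so it is the correct spelling here.

Db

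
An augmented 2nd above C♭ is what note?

D

C up a major second is D, so the target letter is D.
From Cb, an augmented second is 3 semitones up: D.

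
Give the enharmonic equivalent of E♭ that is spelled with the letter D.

D#

Plain D sits 1 semitone below Eb, so on the letter D the same pitch needs a sharp: D#.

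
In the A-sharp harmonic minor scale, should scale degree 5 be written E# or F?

E#

Each scale degree takes a distinct letter name. Degree 5 of a scale on A must use the letter E.
E# and F are enharmonically the same pitch, but only E# uses the letter E, so it is the correct spelling here.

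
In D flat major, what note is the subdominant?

Degree 4 takes the letter 3 steps above D, which is G.
In major, degree 4 sits 5 semitones above the tonic. Db + 5 semitones is pitch class 6, spelled on G as Gb.

Gb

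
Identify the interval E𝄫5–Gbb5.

minor third

The letter names run E→G, a span of 2 letter steps, so the interval is some kind of third.
Ebb to Gbb is 3 semitones. A major third is 4, so 3 makes it minor.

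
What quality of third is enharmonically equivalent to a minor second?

A minor second spans 1 semitone.
A third spanning 1 semitone is doubly diminished (the major third is 4).

doubly diminished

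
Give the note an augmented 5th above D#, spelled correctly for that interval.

A##

D up a perfect fifth is A, so the target letter is A.
From D#, an augmented fifth is 8 semitones up: A##.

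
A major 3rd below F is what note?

Db

A third below F lands on the letter D.
A major third spans 4 semitones, so F moves to pitch class 1. On the letter D that is Db.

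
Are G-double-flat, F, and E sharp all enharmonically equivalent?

Gbb is pitch class 5; F is pitch class 5; E# is pitch class 5.
All spellings map to pitch class 5, so they are enharmonically equivalent.

Yes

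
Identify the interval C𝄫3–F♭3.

augmented fourth

The letter names run C→F, a span of 3 letter steps, so the interval is some kind of fourth.
Cbb to Fb is 6 semitones. A perfect fourth is 5, so 6 makes it augmented.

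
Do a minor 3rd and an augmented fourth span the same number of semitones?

A minor third spans 3 semitones; an augmented fourth spans 6.
The spans differ, so they are not enharmonic equivalents.

No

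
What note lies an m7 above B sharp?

A#

B up a major seventh is A#, so the target letter is A.
From B#, a minor seventh is 10 semitones up: A#.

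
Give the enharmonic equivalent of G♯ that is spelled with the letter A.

Ab

G# is pitch class 8. The letter A alone is pitch class 9.
To reach pitch class 8 from A requires an offset of -1 semitone, i.e. flat: Ab.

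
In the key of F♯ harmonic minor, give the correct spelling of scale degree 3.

Degree 3 takes the letter 2 steps above F, which is A.
In harmonic minor, degree 3 sits 3 semitones above the tonic. F# + 3 semitones is pitch class 9, spelled on A as A.

A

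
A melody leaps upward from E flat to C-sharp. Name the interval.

augmented sixth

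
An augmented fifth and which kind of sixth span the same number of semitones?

An augmented fifth spans 8 semitones.
A sixth spanning 8 semitones is minor (the major sixth is 9).

minor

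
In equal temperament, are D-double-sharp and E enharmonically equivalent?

D## = pitch class 4 and E = pitch class 4 — the same pitch class, so they are enharmonic equivalents.

Yes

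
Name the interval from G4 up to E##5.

doubly augmented sixth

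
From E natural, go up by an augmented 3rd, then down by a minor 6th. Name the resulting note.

An augmented third up from E is G## (letter G, 5 semitones up).
A minor sixth down from G## is B## (letter B, 8 semitones down).

B##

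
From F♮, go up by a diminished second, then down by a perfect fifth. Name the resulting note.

A diminished second up from F is Gbb (letter G, 0 semitones up).
A perfect fifth down from Gbb is Cbb (letter C, 7 semitones down).

Cbb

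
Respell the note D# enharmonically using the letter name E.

Plain E sits 1 semitone above D#, so on the letter E the same pitch needs a flat: Eb.

Eb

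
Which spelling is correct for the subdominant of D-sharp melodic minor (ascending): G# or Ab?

G#

Each scale degree takes a distinct letter name. Degree 4 of a scale on D must use the letter G.
G# and Ab are enharmonically the same pitch, but only G# uses the letter G, so it is the correct spelling here.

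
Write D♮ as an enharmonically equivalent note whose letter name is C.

D is pitch class 2. The letter C alone is pitch class 0.
To reach pitch class 2 from C requires an offset of +2 semitones, i.e. double sharp: C##.

C##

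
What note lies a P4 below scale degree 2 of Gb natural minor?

Scale degree 2 of Gb natural minor is Ab.
A perfect fourth (5 semitones) below Ab lands on the letter E, giving Eb.

Eb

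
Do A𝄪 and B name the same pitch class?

A## = pitch class 11 and B = pitch class 11 — the same pitch class, so they are enharmonic equivalents.

Yes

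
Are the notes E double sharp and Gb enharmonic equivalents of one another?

E## is pitch class 6; Gb is pitch class 6.
All spellings map to pitch class 6, so they are enharmonically equivalent.

Yes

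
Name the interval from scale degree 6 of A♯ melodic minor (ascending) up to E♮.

diminished seventh

Scale degree 6 of A# melodic minor (ascending) is F##.
F## up to E: letters F→E make it a seventh; 9 semitones makes it diminished.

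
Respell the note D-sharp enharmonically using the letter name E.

Eb

Plain E sits 1 semitone above D#, so on the letter E the same pitch needs a flat: Eb.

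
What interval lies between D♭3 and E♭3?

major second

The letter names run D→E, a span of 1 letter step, so the interval is some kind of second.
Db to Eb is 2 semitones. A major second is 2, so 2 makes it major.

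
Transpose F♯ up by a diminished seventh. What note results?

Eb

A seventh above F lands on the letter E.
A diminished seventh spans 9 semitones, so F# moves to pitch class 3. On the letter E that is Eb.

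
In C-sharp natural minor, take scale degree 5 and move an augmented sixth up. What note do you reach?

E##

Scale degree 5 of C# natural minor is G#.
An augmented sixth (10 semitones) above G# lands on the letter E, giving E##.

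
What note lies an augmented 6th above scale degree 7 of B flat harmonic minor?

F##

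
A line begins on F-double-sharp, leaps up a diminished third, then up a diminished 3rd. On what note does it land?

Cb

A diminished third up from F## is A (letter A, 2 semitones up).
A diminished third up from A is Cb (letter C, 2 semitones up).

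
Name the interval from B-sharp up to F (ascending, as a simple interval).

Counting letters B–C–D–E–F gives a fifth.
B#→F = 5 semitones, 2 narrower than the perfect fifth (7), so doubly diminished.

doubly diminished fifth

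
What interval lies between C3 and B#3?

augmented seventh

The letter names run C→B, a span of 6 letter steps, so the interval is some kind of seventh.
C to B# is 12 semitones. A major seventh is 11, so 12 makes it augmented.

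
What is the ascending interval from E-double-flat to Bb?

augmented fifth

The letter names run E→B, a span of 4 letter steps, so the interval is some kind of fifth.
Ebb to Bb is 8 semitones. A perfect fifth is 7, so 8 makes it augmented.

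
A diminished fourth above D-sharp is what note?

D up a perfect fourth is G, so the target letter is G.
From D#, a diminished fourth is 4 semitones up: G.

G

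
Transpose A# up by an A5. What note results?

A up a perfect fifth is E, so the target letter is E.
From A#, an augmented fifth is 8 semitones up: E##.

E##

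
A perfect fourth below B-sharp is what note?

A fourth below B lands on the letter F.
A perfect fourth spans 5 semitones, so B# moves to pitch class 7. On the letter F that is F##.

F##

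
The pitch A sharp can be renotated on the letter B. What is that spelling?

Bb

A# is pitch class 10. The letter B alone is pitch class 11.
To reach pitch class 10 from B requires an offset of -1 semitone, i.e. flat: Bb.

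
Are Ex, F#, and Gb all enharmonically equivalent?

E## = pitch class 6 and F# = pitch class 6 and Gb = pitch class 6 — the same pitch class, so they are enharmonic equivalents.

Yes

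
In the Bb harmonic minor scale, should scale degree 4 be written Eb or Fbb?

Eb

Each scale degree takes a distinct letter name. Degree 4 of a scale on B must use the letter E.
Eb and Fbb are enharmonically the same pitch, but only Eb uses the letter E, so it is the correct spelling here.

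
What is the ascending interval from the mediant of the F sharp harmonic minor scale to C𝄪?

The mediant of F# harmonic minor is A.
A up to C##: letters A→C make it a third; 5 semitones makes it augmented.

augmented third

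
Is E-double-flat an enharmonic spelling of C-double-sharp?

Ebb = pitch class 2 and C## = pitch class 2 — the same pitch class, so they are enharmonic equivalents.

Yes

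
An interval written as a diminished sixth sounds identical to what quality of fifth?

perfect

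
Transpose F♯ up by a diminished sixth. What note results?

F up a major sixth is D, so the target letter is D.
From F#, a diminished sixth is 7 semitones up: Db.

Db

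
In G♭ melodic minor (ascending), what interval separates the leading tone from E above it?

major seventh

The leading tone of Gb melodic minor (ascending) is F.
F up to E: letters F→E make it a seventh; 11 semitones makes it major.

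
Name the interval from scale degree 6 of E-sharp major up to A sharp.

minor sixth

Scale degree 6 of E# major is C##.
C## up to A#: letters C→A make it a sixth; 8 semitones makes it minor.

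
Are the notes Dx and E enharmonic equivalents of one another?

D## = pitch class 4 and E = pitch class 4 — the same pitch class, so they are enharmonic equivalents.

Yes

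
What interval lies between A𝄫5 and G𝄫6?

minor seventh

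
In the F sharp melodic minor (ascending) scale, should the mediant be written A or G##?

Each scale degree takes a distinct letter name. Degree 3 of a scale on F must use the letter A.
A and G## are enharmonically the same pitch, but only A uses the letter A, so it is the correct spelling here.

A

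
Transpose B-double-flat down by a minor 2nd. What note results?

Ab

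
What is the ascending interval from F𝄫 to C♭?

The letter names run F→C, a span of 4 letter steps, so the interval is some kind of fifth.
Fbb to Cb is 8 semitones. A perfect fifth is 7, so 8 makes it augmented.

augmented fifth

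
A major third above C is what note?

E

C up a major third is E, so the target letter is E.
From C, a major third is 4 semitones up: E.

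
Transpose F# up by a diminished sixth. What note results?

Db

F up a major sixth is D, so the target letter is D.
From F#, a diminished sixth is 7 semitones up: Db.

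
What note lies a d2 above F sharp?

F up a major second is G, so the target letter is G.
From F#, a diminished second is 0 semitones up: Gb.

Gb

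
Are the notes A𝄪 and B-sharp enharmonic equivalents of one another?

No

Two spellings are enharmonically equivalent only if they share a pitch class.
Here A## → 11, B# → 0; 0 ≠ 11, so they are not.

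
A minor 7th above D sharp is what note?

D up a major seventh is C#, so the target letter is C.
From D#, a minor seventh is 10 semitones up: C#.

C#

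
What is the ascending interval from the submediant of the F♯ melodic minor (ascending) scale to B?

The submediant of F# melodic minor (ascending) is D#.
D# up to B: letters D→B make it a sixth; 8 semitones makes it minor.

minor sixth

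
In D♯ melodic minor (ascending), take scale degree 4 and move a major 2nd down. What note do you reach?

Scale degree 4 of D# melodic minor (ascending) is G#.
A major second (2 semitones) below G# lands on the letter F, giving F#.

F#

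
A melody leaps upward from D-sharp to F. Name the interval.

Counting letters D–E–F gives a third.
D#→F = 2 semitones, 2 narrower than the major third (4), so diminished.

diminished third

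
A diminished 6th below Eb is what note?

E down a major sixth is G, so the target letter is G.
From Eb, a diminished sixth is 7 semitones down: G#.

G#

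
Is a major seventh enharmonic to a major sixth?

No

A major seventh spans 11 semitones; a major sixth spans 9.
The spans differ, so they are not enharmonic equivalents.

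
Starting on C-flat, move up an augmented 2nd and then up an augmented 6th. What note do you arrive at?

B#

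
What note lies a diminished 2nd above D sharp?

D up a major second is E, so the target letter is E.
From D#, a diminished second is 0 semitones up: Eb.

Eb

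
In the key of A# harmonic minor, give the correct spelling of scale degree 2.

Degree 2 takes the letter 1 step above A, which is B.
In harmonic minor, degree 2 sits 2 semitones above the tonic. A# + 2 semitones is pitch class 0, spelled on B as B#.

B#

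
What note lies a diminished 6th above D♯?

Bb

A sixth above D lands on the letter B.
A diminished sixth spans 7 semitones, so D# moves to pitch class 10. On the letter B that is Bb.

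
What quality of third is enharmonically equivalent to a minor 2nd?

A minor second spans 1 semitone.
A third spanning 1 semitone is doubly diminished (the major third is 4).

doubly diminished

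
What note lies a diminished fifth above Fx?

C#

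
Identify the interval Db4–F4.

Counting letters D–E–F gives a third.
Db→F = 4 semitones, exactly the major third.

major third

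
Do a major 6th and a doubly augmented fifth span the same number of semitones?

Yes

A major sixth spans 9 semitones; a doubly augmented fifth spans 9.
They are enharmonically equivalent.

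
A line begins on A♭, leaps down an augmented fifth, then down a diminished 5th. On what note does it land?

An augmented fifth down from Ab is Dbb (letter D, 8 semitones down).
A diminished fifth down from Dbb is Gb (letter G, 6 semitones down).

Gb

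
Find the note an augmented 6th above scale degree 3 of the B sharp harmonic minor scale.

B##

Scale degree 3 of B# harmonic minor is D#.
An augmented sixth (10 semitones) above D# lands on the letter B, giving B##.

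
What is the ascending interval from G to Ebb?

The letter names run G→E, a span of 5 letter steps, so the interval is some kind of sixth.
G to Ebb is 7 semitones. A major sixth is 9, so 7 makes it diminished.

diminished sixth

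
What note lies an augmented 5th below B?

B down a perfect fifth is E, so the target letter is E.
From B, an augmented fifth is 8 semitones down: Eb.

Eb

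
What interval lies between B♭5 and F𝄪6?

doubly augmented fifth

The letter names run B→F, a span of 4 letter steps, so the interval is some kind of fifth.
Bb to F## is 9 semitones. A perfect fifth is 7, so 9 makes it doubly augmented.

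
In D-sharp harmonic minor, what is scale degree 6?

The D# harmonic minor scale runs D# E# F# G# A# B C##.
Degree 6 is B.

B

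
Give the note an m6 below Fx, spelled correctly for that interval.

A##

A sixth below F lands on the letter A.
A minor sixth spans 8 semitones, so F## moves to pitch class 11. On the letter A that is A##.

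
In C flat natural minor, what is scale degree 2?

Db

Degree 2 takes the letter 1 step above C, which is D.
In natural minor, degree 2 sits 2 semitones above the tonic. Cb + 2 semitones is pitch class 1, spelled on D as Db.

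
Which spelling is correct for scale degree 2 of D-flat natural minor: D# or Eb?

Each scale degree takes a distinct letter name. Degree 2 of a scale on D must use the letter E.
Eb and D# are enharmonically the same pitch, but only Eb uses the letter E, so it is the correct spelling here.

Eb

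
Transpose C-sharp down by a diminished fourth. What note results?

C down a perfect fourth is G, so the target letter is G.
From C#, a diminished fourth is 4 semitones down: G##.

G##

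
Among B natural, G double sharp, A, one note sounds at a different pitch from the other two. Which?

B

In 12-tone equal temperament, enharmonic equivalents share a pitch class. B is pitch class 11; G## is pitch class 9; A is pitch class 9.
G## and A share pitch class 9, while B is pitch class 11.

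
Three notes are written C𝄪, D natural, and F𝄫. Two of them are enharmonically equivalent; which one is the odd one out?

Fbb

In 12-tone equal temperament, enharmonic equivalents share a pitch class. C## is pitch class 2; D is pitch class 2; Fbb is pitch class 3.
C## and D share pitch class 2, while Fbb is pitch class 3.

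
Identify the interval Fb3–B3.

doubly augmented fourth

Counting letters F–G–A–B gives a fourth.
Fb→B = 7 semitones, 2 wider than the perfect fourth (5), so doubly augmented.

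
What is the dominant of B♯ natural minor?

Degree 5 takes the letter 4 steps above B, which is F.
In natural minor, degree 5 sits 7 semitones above the tonic. B# + 7 semitones is pitch class 7, spelled on F as F##.

F##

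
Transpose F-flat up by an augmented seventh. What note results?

F up a major seventh is E, so the target letter is E.
From Fb, an augmented seventh is 12 semitones up: E.

E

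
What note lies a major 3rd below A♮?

A down a major third is F, so the target letter is F.
From A, a major third is 4 semitones down: F.

F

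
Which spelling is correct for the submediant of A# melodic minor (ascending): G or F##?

Each scale degree takes a distinct letter name. Degree 6 of a scale on A must use the letter F.
F## and G are enharmonically the same pitch, but only F## uses the letter F, so it is the correct spelling here.

F##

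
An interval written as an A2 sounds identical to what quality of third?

minor

An augmented second spans 3 semitones.
A third spanning 3 semitones is minor (the major third is 4).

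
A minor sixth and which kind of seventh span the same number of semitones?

A minor sixth spans 8 semitones.
A seventh spanning 8 semitones is doubly diminished (the major seventh is 11).

doubly diminished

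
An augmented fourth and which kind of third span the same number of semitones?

doubly augmented

An augmented fourth spans 6 semitones.
A third spanning 6 semitones is doubly augmented (the major third is 4).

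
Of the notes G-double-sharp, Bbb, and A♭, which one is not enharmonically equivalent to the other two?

Ab

In 12-tone equal temperament, enharmonic equivalents share a pitch class. G## is pitch class 9; Bbb is pitch class 9; Ab is pitch class 8.
G## and Bbb share pitch class 9, while Ab is pitch class 8.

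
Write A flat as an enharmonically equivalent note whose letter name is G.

G#

Ab is pitch class 8. The letter G alone is pitch class 7.
To reach pitch class 8 from G requires an offset of +1 semitone, i.e. sharp: G#.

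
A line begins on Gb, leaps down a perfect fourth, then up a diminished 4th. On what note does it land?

A perfect fourth down from Gb is Db (letter D, 5 semitones down).
A diminished fourth up from Db is Gbb (letter G, 4 semitones up).

Gbb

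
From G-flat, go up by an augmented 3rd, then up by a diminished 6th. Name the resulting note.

An augmented third up from Gb is B (letter B, 5 semitones up).
A diminished sixth up from B is Gb (letter G, 7 semitones up).

Gb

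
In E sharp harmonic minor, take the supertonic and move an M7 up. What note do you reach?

The supertonic of E# harmonic minor is F##.
A major seventh (11 semitones) above F## lands on the letter E, giving E##.

E##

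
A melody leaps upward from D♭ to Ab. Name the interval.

perfect fifth

Counting letters D–E–F–G–A gives a fifth.
Db→Ab = 7 semitones, exactly the perfect fifth.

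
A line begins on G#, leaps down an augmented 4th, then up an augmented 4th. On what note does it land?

An augmented fourth down from G# is D (letter D, 6 semitones down).
An augmented fourth up from D is G# (letter G, 6 semitones up).

G#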